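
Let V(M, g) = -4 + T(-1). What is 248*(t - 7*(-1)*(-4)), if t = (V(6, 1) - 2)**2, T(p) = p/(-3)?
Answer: 9176/9 ≈ 1019.6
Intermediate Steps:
T(p) = -p/3 (T(p) = p*(-1/3) = -p/3)
V(M, g) = -11/3 (V(M, g) = -4 - 1/3*(-1) = -4 + 1/3 = -11/3)
t = 289/9 (t = (-11/3 - 2)**2 = (-17/3)**2 = 289/9 ≈ 32.111)
248*(t - 7*(-1)*(-4)) = 248*(289/9 - 7*(-1)*(-4)) = 248*(289/9 + 7*(-4)) = 248*(289/9 - 28) = 248*(37/9) = 9176/9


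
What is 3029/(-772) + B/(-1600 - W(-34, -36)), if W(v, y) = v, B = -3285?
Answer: -122633/67164 ≈ -1.8259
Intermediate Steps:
3029/(-772) + B/(-1600 - W(-34, -36)) = 3029/(-772) - 3285/(-1600 - 1*(-34)) = 3029*(-1/772) - 3285/(-1600 + 34) = -3029/772 - 3285/(-1566) = -3029/772 - 3285*(-1/1566) = -3029/772 + 365/174 = -122633/67164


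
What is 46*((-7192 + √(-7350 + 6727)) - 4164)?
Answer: -522376 + 46*I*√623 ≈ -5.2238e+5 + 1148.2*I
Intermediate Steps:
46*((-7192 + √(-7350 + 6727)) - 4164) = 46*((-7192 + √(-623)) - 4164) = 46*((-7192 + I*√623) - 4164) = 46*(-11356 + I*√623) = -522376 + 46*I*√623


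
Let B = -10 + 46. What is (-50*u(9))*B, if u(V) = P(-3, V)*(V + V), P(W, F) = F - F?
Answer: 0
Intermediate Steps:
P(W, F) = 0
u(V) = 0 (u(V) = 0*(V + V) = 0*(2*V) = 0)
B = 36
(-50*u(9))*B = -50*0*36 = 0*36 = 0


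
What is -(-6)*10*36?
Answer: 2160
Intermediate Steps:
-(-6)*10*36 = -2*(-30)*36 = 60*36 = 2160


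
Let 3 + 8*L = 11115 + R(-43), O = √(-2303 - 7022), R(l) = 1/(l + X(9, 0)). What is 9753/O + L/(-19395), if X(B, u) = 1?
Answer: -466703/6516720 - 9753*I*√373/1865 ≈ -0.071616 - 101.0*I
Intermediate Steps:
R(l) = 1/(1 + l) (R(l) = 1/(l + 1) = 1/(1 + l))
O = 5*I*√373 (O = √(-9325) = 5*I*√373 ≈ 96.566*I)
L = 466703/336 (L = -3/8 + (11115 + 1/(1 - 43))/8 = -3/8 + (11115 + 1/(-42))/8 = -3/8 + (11115 - 1/42)/8 = -3/8 + (⅛)*(466829/42) = -3/8 + 466829/336 = 466703/336 ≈ 1389.0)
9753/O + L/(-19395) = 9753/((5*I*√373)) + (466703/336)/(-19395) = 9753*(-I*√373/1865) + (466703/336)*(-1/19395) = -9753*I*√373/1865 - 466703/6516720 = -466703/6516720 - 9753*I*√373/1865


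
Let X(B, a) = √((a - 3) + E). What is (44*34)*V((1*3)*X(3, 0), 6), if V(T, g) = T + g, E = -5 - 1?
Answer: 8976 + 13464*I ≈ 8976.0 + 13464.0*I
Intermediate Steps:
E = -6
X(B, a) = √(-9 + a) (X(B, a) = √((a - 3) - 6) = √((-3 + a) - 6) = √(-9 + a))
(44*34)*V((1*3)*X(3, 0), 6) = (44*34)*((1*3)*√(-9 + 0) + 6) = 1496*(3*√(-9) + 6) = 1496*(3*(3*I) + 6) = 1496*(9*I + 6) = 1496*(6 + 9*I) = 8976 + 13464*I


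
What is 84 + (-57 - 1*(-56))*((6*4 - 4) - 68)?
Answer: 132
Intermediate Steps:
84 + (-57 - 1*(-56))*((6*4 - 4) - 68) = 84 + (-57 + 56)*((24 - 4) - 68) = 84 - (20 - 68) = 84 - 1*(-48) = 84 + 48 = 132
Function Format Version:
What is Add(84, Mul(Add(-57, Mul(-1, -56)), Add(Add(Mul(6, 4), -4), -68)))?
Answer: 132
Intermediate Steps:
Add(84, Mul(Add(-57, Mul(-1, -56)), Add(Add(Mul(6, 4), -4), -68))) = Add(84, Mul(Add(-57, 56), Add(Add(24, -4), -68))) = Add(84, Mul(-1, Add(20, -68))) = Add(84, Mul(-1, -48)) = Add(84, 48) = 132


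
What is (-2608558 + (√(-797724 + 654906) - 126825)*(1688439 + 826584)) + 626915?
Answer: -318969773618 + 2515023*I*√142818 ≈ -3.1897e+11 + 9.5046e+8*I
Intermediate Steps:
(-2608558 + (√(-797724 + 654906) - 126825)*(1688439 + 826584)) + 626915 = (-2608558 + (√(-142818) - 126825)*2515023) + 626915 = (-2608558 + (I*√142818 - 126825)*2515023) + 626915 = (-2608558 + (-126825 + I*√142818)*2515023) + 626915 = (-2608558 + (-318967791975 + 2515023*I*√142818)) + 626915 = (-318970400533 + 2515023*I*√142818) + 626915 = -318969773618 + 2515023*I*√142818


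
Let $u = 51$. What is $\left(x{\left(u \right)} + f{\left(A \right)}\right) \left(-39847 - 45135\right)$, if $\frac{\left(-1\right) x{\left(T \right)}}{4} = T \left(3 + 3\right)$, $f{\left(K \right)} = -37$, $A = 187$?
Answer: $107162302$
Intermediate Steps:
$x{\left(T \right)} = - 24 T$ ($x{\left(T \right)} = - 4 T \left(3 + 3\right) = - 4 T 6 = - 4 \cdot 6 T = - 24 T$)
$\left(x{\left(u \right)} + f{\left(A \right)}\right) \left(-39847 - 45135\right) = \left(\left(-24\right) 51 - 37\right) \left(-39847 - 45135\right) = \left(-1224 - 37\right) \left(-84982\right) = \left(-1261\right) \left(-84982\right) = 107162302$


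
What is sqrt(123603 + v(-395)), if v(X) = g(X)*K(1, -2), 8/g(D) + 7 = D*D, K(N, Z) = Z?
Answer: sqrt(752174199999771)/78009 ≈ 351.57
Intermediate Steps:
g(D) = 8/(-7 + D**2) (g(D) = 8/(-7 + D*D) = 8/(-7 + D**2))
v(X) = -16/(-7 + X**2) (v(X) = (8/(-7 + X**2))*(-2) = -16/(-7 + X**2))
sqrt(123603 + v(-395)) = sqrt(123603 - 16/(-7 + (-395)**2)) = sqrt(123603 - 16/(-7 + 156025)) = sqrt(123603 - 16/156018) = sqrt(123603 - 16*1/156018) = sqrt(123603 - 8/78009) = sqrt(9642146419/78009) = sqrt(752174199999771)/78009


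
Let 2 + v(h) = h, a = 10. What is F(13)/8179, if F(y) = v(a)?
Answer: 8/8179 ≈ 0.00097811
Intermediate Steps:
v(h) = -2 + h
F(y) = 8 (F(y) = -2 + 10 = 8)
F(13)/8179 = 8/8179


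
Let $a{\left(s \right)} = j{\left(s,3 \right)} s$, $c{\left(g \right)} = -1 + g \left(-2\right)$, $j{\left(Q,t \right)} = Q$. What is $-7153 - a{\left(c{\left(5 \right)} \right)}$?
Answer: $-7274$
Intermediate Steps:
$c{\left(g \right)} = -1 - 2 g$
$a{\left(s \right)} = s^{2}$ ($a{\left(s \right)} = s s = s^{2}$)
$-7153 - a{\left(c{\left(5 \right)} \right)} = -7153 - \left(-1 - 10\right)^{2} = -7153 - \left(-11\right)^{2} = -7153 - 121 = -7274$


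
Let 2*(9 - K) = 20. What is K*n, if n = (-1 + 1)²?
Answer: 0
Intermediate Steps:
K = -1 (K = 9 - ½*20 = 9 - 10 = -1)
n = 0 (n = 0² = 0)
K*n = -1*0 = 0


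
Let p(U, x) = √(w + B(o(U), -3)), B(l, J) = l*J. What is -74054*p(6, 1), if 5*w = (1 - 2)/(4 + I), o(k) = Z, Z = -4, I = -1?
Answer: -74054*√2685/15 ≈ -2.5582e+5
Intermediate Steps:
o(k) = -4
B(l, J) = J*l
w = -1/15 (w = ((1 - 2)/(4 - 1))/5 = (-1/3)/5 = (-1*⅓)/5 = (⅕)*(-⅓) = -1/15 ≈ -0.066667)
p(U, x) = √2685/15 (p(U, x) = √(-1/15 - 3*(-4)) = √(-1/15 + 12) = √(179/15) = √2685/15)
-74054*p(6, 1) = -74054*√2685/15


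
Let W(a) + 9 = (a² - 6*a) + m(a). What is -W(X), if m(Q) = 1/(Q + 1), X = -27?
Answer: -22931/26 ≈ -881.96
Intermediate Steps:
m(Q) = 1/(1 + Q)
W(a) = -9 + a² + 1/(1 + a) - 6*a (W(a) = -9 + ((a² - 6*a) + 1/(1 + a)) = -9 + (a² + 1/(1 + a) - 6*a) = -9 + a² + 1/(1 + a) - 6*a)
-W(X) = -(1 + (1 - 27)*(-9 + (-27)² - 6*(-27)))/(1 - 27) = -(1 - 26*(-9 + 729 + 162))/(-26) = -(-1)*(1 - 26*882)/26 = -(-1)*(1 - 22932)/26 = -(-1)*(-22931)/26 = -1*22931/26 = -22931/26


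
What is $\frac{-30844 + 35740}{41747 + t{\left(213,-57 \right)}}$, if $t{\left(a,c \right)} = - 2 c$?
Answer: $\frac{4896}{41861} \approx 0.11696$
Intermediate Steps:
$\frac{-30844 + 35740}{41747 + t{\left(213,-57 \right)}} = \frac{-30844 + 35740}{41747 - -114} = \frac{4896}{41747 + 114} = \frac{4896}{41861}$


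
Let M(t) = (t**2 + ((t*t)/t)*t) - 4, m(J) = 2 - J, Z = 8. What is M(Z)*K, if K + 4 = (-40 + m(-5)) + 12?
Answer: -3100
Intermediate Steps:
M(t) = -4 + 2*t**2 (M(t) = (t**2 + (t**2/t)*t) - 4 = (t**2 + t*t) - 4 = (t**2 + t**2) - 4 = 2*t**2 - 4 = -4 + 2*t**2)
K = -25 (K = -4 + ((-40 + (2 - 1*(-5))) + 12) = -4 + ((-40 + (2 + 5)) + 12) = -4 + ((-40 + 7) + 12) = -4 + (-33 + 12) = -4 - 21 = -25)
M(Z)*K = (-4 + 2*8**2)*(-25) = (-4 + 2*64)*(-25) = (-4 + 128)*(-25) = 124*(-25) = -3100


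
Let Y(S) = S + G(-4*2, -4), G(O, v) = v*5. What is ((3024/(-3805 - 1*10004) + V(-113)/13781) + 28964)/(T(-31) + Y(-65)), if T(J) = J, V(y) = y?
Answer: -1837286313665/7358337388 ≈ -249.69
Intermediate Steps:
G(O, v) = 5*v
Y(S) = -20 + S (Y(S) = S + 5*(-4) = S - 20 = -20 + S)
((3024/(-3805 - 1*10004) + V(-113)/13781) + 28964)/(T(-31) + Y(-65)) = ((3024/(-3805 - 1*10004) - 113/13781) + 28964)/(-31 + (-20 - 65)) = ((3024/(-3805 - 10004) - 113*1/13781) + 28964)/(-31 - 85) = ((3024/(-13809) - 113/13781) + 28964)/(-116) = ((3024*(-1/13809) - 113/13781) + 28964)*(-1/116) = ((-1008/4603 - 113/13781) + 28964)*(-1/116) = (-14411387/63433943 + 28964)*(-1/116) = (1837286313665/63433943)*(-1/116) = -1837286313665/7358337388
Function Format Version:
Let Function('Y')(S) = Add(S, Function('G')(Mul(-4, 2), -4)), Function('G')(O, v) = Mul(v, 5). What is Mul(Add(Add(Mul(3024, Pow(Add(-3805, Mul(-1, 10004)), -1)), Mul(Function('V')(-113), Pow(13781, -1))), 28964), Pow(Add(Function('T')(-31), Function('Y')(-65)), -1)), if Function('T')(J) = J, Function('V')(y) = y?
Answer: Rational(-1837286313665, 7358337388) ≈ -249.69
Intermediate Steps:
Function('G')(O, v) = Mul(5, v)
Function('Y')(S) = Add(-20, S) (Function('Y')(S) = Add(S, Mul(5, -4)) = Add(S, -20) = Add(-20, S))
Mul(Add(Add(Mul(3024, Pow(Add(-3805, Mul(-1, 10004)), -1)), Mul(Function('V')(-113), Pow(13781, -1))), 28964), Pow(Add(Function('T')(-31), Function('Y')(-65)), -1)) = Mul(Add(Add(Mul(3024, Pow(Add(-3805, Mul(-1, 10004)), -1)), Mul(-113, Pow(13781, -1))), 28964), Pow(Add(-31, Add(-20, -65)), -1)) = Mul(Add(Add(Mul(3024, Pow(Add(-3805, -10004), -1)), Mul(-113, Rational(1, 13781))), 28964), Pow(Add(-31, -85), -1)) = Mul(Add(Add(Mul(3024, Pow(-13809, -1)), Rational(-113, 13781)), 28964), Pow(-116, -1)) = Mul(Add(Add(Mul(3024, Rational(-1, 13809)), Rational(-113, 13781)), 28964), Rational(-1, 116)) = Mul(Add(Add(Rational(-1008, 4603), Rational(-113, 13781)), 28964), Rational(-1, 116)) = Mul(Add(Rational(-14411387, 63433943), 28964), Rational(-1, 116)) = Mul(Rational(1837286313665, 63433943), Rational(-1, 116)) = Rational(-1837286313665, 7358337388)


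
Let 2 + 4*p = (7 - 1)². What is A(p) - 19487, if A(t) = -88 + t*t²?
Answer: -151687/8 ≈ -18961.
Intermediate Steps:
p = 17/2 (p = -½ + (7 - 1)²/4 = -½ + (¼)*6² = -½ + (¼)*36 = -½ + 9 = 17/2 ≈ 8.5000)
A(t) = -88 + t³
A(p) - 19487 = (-88 + (17/2)³) - 19487 = (-88 + 4913/8) - 19487 = 4209/8 - 19487 = -151687/8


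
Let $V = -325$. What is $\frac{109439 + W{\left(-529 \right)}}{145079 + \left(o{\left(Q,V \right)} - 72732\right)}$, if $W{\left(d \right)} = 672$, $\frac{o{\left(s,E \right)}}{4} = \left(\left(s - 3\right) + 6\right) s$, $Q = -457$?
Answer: $\frac{110111}{902259} \approx 0.12204$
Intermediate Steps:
$o{\left(s,E \right)} = 4 s \left(3 + s\right)$ ($o{\left(s,E \right)} = 4 \left(\left(s - 3\right) + 6\right) s = 4 \left(\left(-3 + s\right) + 6\right) s = 4 \left(3 + s\right) s = 4 s \left(3 + s\right)$)
$\frac{109439 + W{\left(-529 \right)}}{145079 + \left(o{\left(Q,V \right)} - 72732\right)} = \frac{109439 + 672}{145079 - \left(72732 + 1828 \left(3 - 457\right)\right)} = \frac{110111}{145079 - \left(72732 + 1828 \left(-454\right)\right)} = \frac{110111}{145079 + \left(829912 - 72732\right)} = \frac{110111}{145079 + 757180} = \frac{110111}{902259}$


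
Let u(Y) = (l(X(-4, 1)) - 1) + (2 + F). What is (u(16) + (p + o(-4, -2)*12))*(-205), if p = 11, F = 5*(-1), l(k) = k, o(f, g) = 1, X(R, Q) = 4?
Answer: -4715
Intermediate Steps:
F = -5
u(Y) = 0 (u(Y) = (4 - 1) + (2 - 5) = 3 - 3 = 0)
(u(16) + (p + o(-4, -2)*12))*(-205) = (0 + (11 + 1*12))*(-205) = (0 + (11 + 12))*(-205) = (0 + 23)*(-205) = 23*(-205) = -4715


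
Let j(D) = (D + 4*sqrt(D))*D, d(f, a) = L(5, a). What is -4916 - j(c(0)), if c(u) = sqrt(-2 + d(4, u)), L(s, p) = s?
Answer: -4919 - 4*3**(3/4) ≈ -4928.1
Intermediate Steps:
d(f, a) = 5
c(u) = sqrt(3) (c(u) = sqrt(-2 + 5) = sqrt(3))
j(D) = D*(D + 4*sqrt(D))
-4916 - j(c(0)) = -4916 - ((sqrt(3))**2 + 4*(sqrt(3))**(3/2)) = -4916 - (3 + 4*3**(3/4)) = -4916 + (-3 - 4*3**(3/4)) = -4919 - 4*3**(3/4)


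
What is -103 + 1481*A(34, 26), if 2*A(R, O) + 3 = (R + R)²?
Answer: 6843495/2 ≈ 3.4217e+6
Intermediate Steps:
A(R, O) = -3/2 + 2*R² (A(R, O) = -3/2 + (R + R)²/2 = -3/2 + (2*R)²/2 = -3/2 + (4*R²)/2 = -3/2 + 2*R²)
-103 + 1481*A(34, 26) = -103 + 1481*(-3/2 + 2*34²) = -103 + 1481*(-3/2 + 2*1156) = -103 + 1481*(-3/2 + 2312) = -103 + 1481*(4621/2) = -103 + 6843701/2 = 6843495/2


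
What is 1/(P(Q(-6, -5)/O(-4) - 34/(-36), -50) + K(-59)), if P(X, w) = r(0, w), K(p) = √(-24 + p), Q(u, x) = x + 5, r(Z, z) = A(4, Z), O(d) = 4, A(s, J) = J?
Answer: -I*√83/83 ≈ -0.10976*I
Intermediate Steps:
r(Z, z) = Z
Q(u, x) = 5 + x
P(X, w) = 0
1/(P(Q(-6, -5)/O(-4) - 34/(-36), -50) + K(-59)) = 1/(0 + √(-24 - 59)) = 1/(0 + √(-83)) = 1/(0 + I*√83) = 1/(I*√83) = -I*√83/83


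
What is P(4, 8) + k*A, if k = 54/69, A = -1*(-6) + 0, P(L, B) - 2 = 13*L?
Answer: 1350/23 ≈ 58.696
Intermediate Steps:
P(L, B) = 2 + 13*L
A = 6 (A = 6 + 0 = 6)
k = 18/23 (k = 54*(1/69) = 18/23 ≈ 0.78261)
P(4, 8) + k*A = (2 + 13*4) + (18/23)*6 = (2 + 52) + 108/23 = 54 + 108/23 = 1350/23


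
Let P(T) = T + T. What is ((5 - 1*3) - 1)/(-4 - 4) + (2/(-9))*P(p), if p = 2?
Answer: -73/72 ≈ -1.0139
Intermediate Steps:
P(T) = 2*T
((5 - 1*3) - 1)/(-4 - 4) + (2/(-9))*P(p) = ((5 - 1*3) - 1)/(-4 - 4) + (2/(-9))*(2*2) = ((5 - 3) - 1)/(-8) + (2*(-1/9))*4 = (2 - 1)*(-1/8) - 2/9*4 = 1*(-1/8) - 8/9 = -1/8 - 8/9 = -73/72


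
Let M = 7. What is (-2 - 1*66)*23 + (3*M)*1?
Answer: -1543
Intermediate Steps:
(-2 - 1*66)*23 + (3*M)*1 = (-2 - 1*66)*23 + (3*7)*1 = (-2 - 66)*23 + 21*1 = -68*23 + 21 = -1564 + 21 = -1543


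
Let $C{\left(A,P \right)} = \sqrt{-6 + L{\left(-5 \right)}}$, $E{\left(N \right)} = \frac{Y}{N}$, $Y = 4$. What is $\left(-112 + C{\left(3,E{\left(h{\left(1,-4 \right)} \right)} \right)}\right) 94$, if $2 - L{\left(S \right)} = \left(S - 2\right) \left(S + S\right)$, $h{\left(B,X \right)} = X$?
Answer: $-10528 + 94 i \sqrt{74} \approx -10528.0 + 808.62 i$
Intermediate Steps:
$L{\left(S \right)} = 2 - 2 S \left(-2 + S\right)$ ($L{\left(S \right)} = 2 - \left(S - 2\right) \left(S + S\right) = 2 - \left(-2 + S\right) 2 S = 2 - 2 S \left(-2 + S\right)$)
$E{\left(N \right)} = \frac{4}{N}$
$C{\left(A,P \right)} = i \sqrt{74}$ ($C{\left(A,P \right)} = \sqrt{-6 + \left(2 - 2 \left(-5\right)^{2} + 4 \left(-5\right)\right)} = \sqrt{-6 - 68} = \sqrt{-74} = i \sqrt{74}$)
$\left(-112 + C{\left(3,E{\left(h{\left(1,-4 \right)} \right)} \right)}\right) 94 = \left(-112 + i \sqrt{74}\right) 94 = -10528 + 94 i \sqrt{74}$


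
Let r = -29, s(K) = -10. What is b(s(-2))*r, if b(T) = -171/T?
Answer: -4959/10 ≈ -495.90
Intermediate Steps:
b(s(-2))*r = -171/(-10)*(-29) = -171*(-1/10)*(-29) = (171/10)*(-29) = -4959/10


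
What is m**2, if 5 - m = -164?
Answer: 28561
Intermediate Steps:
m = 169 (m = 5 - 1*(-164) = 5 + 164 = 169)
m**2 = 169**2 = 28561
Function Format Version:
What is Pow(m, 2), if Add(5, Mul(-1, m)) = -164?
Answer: 28561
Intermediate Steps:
m = 169 (m = Add(5, Mul(-1, -164)) = Add(5, 164) = 169)
Pow(m, 2) = Pow(169, 2) = 28561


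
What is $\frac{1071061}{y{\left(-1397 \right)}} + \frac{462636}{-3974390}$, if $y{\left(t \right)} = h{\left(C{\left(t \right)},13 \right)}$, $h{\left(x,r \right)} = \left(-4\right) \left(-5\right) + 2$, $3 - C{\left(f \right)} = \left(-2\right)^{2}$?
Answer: $\frac{2128401974899}{43718290} \approx 48685.0$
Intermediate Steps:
$C{\left(f \right)} = -1$ ($C{\left(f \right)} = 3 - \left(-2\right)^{2} = 3 - 4 = -1$)
$h{\left(x,r \right)} = 22$ ($h{\left(x,r \right)} = 20 + 2 = 22$)
$y{\left(t \right)} = 22$
$\frac{1071061}{y{\left(-1397 \right)}} + \frac{462636}{-3974390} = \frac{1071061}{22} + \frac{462636}{-3974390} = 1071061 \cdot \frac{1}{22} + 462636 \left(- \frac{1}{3974390}\right) = \frac{1071061}{22} - \frac{231318}{1987195} = \frac{2128401974899}{43718290}$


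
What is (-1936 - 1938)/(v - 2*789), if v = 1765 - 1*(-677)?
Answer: -1937/432 ≈ -4.4838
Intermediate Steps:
v = 2442 (v = 1765 + 677 = 2442)
(-1936 - 1938)/(v - 2*789) = (-1936 - 1938)/(2442 - 2*789) = -3874/(2442 - 1578) = -3874/864 = -3874*1/864 = -1937/432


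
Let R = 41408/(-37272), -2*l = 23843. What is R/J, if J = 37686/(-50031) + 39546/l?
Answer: 343021897356/1256790913325 ≈ 0.27293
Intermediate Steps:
l = -23843/2 (l = -½*23843 = -23843/2 ≈ -11922.)
R = -5176/4659 (R = 41408*(-1/37272) = -5176/4659 ≈ -1.1110)
J = -1618533050/397629711 (J = 37686/(-50031) + 39546/(-23843/2) = 37686*(-1/50031) + 39546*(-2/23843) = -12562/16677 - 79092/23843 = -1618533050/397629711 ≈ -4.0704)
R/J = -5176/(4659*(-1618533050/397629711)) = -5176/4659*(-397629711/1618533050) = 343021897356/1256790913325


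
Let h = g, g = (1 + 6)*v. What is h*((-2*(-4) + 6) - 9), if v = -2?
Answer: -70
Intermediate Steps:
g = -14 (g = (1 + 6)*(-2) = 7*(-2) = -14)
h = -14
h*((-2*(-4) + 6) - 9) = -14*((-2*(-4) + 6) - 9) = -14*((8 + 6) - 9) = -14*(14 - 9) = -14*5 = -70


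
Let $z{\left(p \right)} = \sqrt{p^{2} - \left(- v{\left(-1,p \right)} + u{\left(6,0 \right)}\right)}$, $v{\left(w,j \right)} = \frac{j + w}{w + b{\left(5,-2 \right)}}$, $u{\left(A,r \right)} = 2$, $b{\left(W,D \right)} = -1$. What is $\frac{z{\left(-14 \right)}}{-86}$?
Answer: $- \frac{\sqrt{806}}{172} \approx -0.16506$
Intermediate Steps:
$v{\left(w,j \right)} = \frac{j + w}{-1 + w}$ ($v{\left(w,j \right)} = \frac{j + w}{w - 1} = \frac{j + w}{-1 + w}$)
$z{\left(p \right)} = \sqrt{- \frac{3}{2} + p^{2} - \frac{p}{2}}$ ($z{\left(p \right)} = \sqrt{p^{2} + \left(\frac{p - 1}{-1 - 1} - 2\right)} = \sqrt{p^{2} + \left(\frac{-1 + p}{-2} - 2\right)} = \sqrt{p^{2} - \left(2 + \frac{-1 + p}{2}\right)} = \sqrt{p^{2} - \left(\frac{3}{2} + \frac{p}{2}\right)} = \sqrt{- \frac{3}{2} + p^{2} - \frac{p}{2}}$)
$\frac{z{\left(-14 \right)}}{-86} = \frac{\frac{1}{2} \sqrt{-6 - -28 + 4 \left(-14\right)^{2}}}{-86} = \frac{\sqrt{-6 + 28 + 4 \cdot 196}}{2} \left(- \frac{1}{86}\right) = \frac{\sqrt{-6 + 28 + 784}}{2} \left(- \frac{1}{86}\right) = \frac{\sqrt{806}}{2} \left(- \frac{1}{86}\right) = - \frac{\sqrt{806}}{172}$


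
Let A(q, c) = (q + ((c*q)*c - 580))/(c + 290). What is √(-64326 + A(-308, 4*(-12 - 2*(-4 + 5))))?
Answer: I*√104123890/39 ≈ 261.64*I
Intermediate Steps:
A(q, c) = (-580 + q + q*c²)/(290 + c) (A(q, c) = (q + (q*c² - 580))/(290 + c) = (q + (-580 + q*c²))/(290 + c) = (-580 + q + q*c²)/(290 + c))
√(-64326 + A(-308, 4*(-12 - 2*(-4 + 5)))) = √(-64326 + (-580 - 308 - 308*16*(-12 - 2*(-4 + 5))²)/(290 + 4*(-12 - 2*(-4 + 5)))) = √(-64326 + (-580 - 308 - 308*16*(-12 - 2*1)²)/(290 + 4*(-12 - 2*1))) = √(-64326 + (-580 - 308 - 308*16*(-12 - 2)²)/(290 + 4*(-12 - 2))) = √(-64326 + (-580 - 308 - 308*(4*(-14))²)/(290 + 4*(-14))) = √(-64326 + (-580 - 308 - 308*(-56)²)/(290 - 56)) = √(-64326 + (-580 - 308 - 308*3136)/234) = √(-64326 + (-580 - 308 - 965888)/234) = √(-64326 + (1/234)*(-966776)) = √(-64326 - 483388/117) = √(-8009530/117) = I*√104123890/39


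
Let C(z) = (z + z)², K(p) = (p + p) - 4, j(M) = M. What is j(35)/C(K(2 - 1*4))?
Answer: 35/256 ≈ 0.13672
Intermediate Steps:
K(p) = -4 + 2*p (K(p) = 2*p - 4 = -4 + 2*p)
C(z) = 4*z² (C(z) = (2*z)² = 4*z²)
j(35)/C(K(2 - 1*4)) = 35/((4*(-4 + 2*(2 - 1*4))²)) = 35/((4*(-4 + 2*(2 - 4))²)) = 35/((4*(-4 + 2*(-2))²)) = 35/((4*(-4 - 4)²)) = 35/((4*(-8)²)) = 35/((4*64)) = 35/256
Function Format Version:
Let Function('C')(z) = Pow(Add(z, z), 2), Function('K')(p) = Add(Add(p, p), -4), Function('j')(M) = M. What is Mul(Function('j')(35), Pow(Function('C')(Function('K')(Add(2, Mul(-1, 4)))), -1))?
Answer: Rational(35, 256) ≈ 0.13672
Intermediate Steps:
Function('K')(p) = Add(-4, Mul(2, p)) (Function('K')(p) = Add(Mul(2, p), -4) = Add(-4, Mul(2, p)))
Function('C')(z) = Mul(4, Pow(z, 2)) (Function('C')(z) = Pow(Mul(2, z), 2) = Mul(4, Pow(z, 2)))
Mul(Function('j')(35), Pow(Function('C')(Function('K')(Add(2, Mul(-1, 4)))), -1)) = Mul(35, Pow(Mul(4, Pow(Add(-4, Mul(2, Add(2, Mul(-1, 4)))), 2)), -1)) = Mul(35, Pow(Mul(4, Pow(Add(-4, Mul(2, Add(2, -4))), 2)), -1)) = Mul(35, Pow(Mul(4, Pow(Add(-4, Mul(2, -2)), 2)), -1)) = Mul(35, Pow(Mul(4, Pow(Add(-4, -4), 2)), -1)) = Mul(35, Pow(Mul(4, Pow(-8, 2)), -1)) = Mul(35, Pow(Mul(4, 64), -1)) = Mul(35, Pow(256, -1)) = Mul(35, Rational(1, 256)) = Rational(35, 256)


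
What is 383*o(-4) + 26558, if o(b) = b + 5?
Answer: 26941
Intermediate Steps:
o(b) = 5 + b
383*o(-4) + 26558 = 383*(5 - 4) + 26558 = 383*1 + 26558 = 383 + 26558 = 26941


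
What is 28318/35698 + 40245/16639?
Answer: 953924606/296989511 ≈ 3.2120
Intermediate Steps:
28318/35698 + 40245/16639 = 28318*(1/35698) + 40245*(1/16639) = 14159/17849 + 40245/16639 = 953924606/296989511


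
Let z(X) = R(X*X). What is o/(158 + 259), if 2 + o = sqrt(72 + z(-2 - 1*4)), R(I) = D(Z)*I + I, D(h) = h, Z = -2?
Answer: 4/417 ≈ 0.0095923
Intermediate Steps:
R(I) = -I (R(I) = -2*I + I = -I)
z(X) = -X**2 (z(X) = -X*X = -X**2)
o = 4 (o = -2 + sqrt(72 - (-2 - 1*4)**2) = -2 + sqrt(72 - (-2 - 4)**2) = -2 + sqrt(72 - 1*(-6)**2) = -2 + sqrt(72 - 1*36) = -2 + sqrt(72 - 36) = -2 + sqrt(36) = -2 + 6 = 4)
o/(158 + 259) = 4/(158 + 259) = 4/417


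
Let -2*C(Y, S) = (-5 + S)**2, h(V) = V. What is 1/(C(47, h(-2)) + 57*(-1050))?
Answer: -2/119749 ≈ -1.6702e-5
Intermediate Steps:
C(Y, S) = -(-5 + S)**2/2
1/(C(47, h(-2)) + 57*(-1050)) = 1/(-(-5 - 2)**2/2 + 57*(-1050)) = 1/(-1/2*(-7)**2 - 59850) = 1/(-1/2*49 - 59850) = 1/(-49/2 - 59850) = 1/(-119749/2) = -2/119749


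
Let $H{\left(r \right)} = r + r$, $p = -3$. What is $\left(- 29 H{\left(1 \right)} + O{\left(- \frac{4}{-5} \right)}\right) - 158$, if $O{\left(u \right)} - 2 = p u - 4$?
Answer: $- \frac{1102}{5} \approx -220.4$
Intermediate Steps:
$H{\left(r \right)} = 2 r$
$O{\left(u \right)} = -2 - 3 u$ ($O{\left(u \right)} = 2 - \left(4 + 3 u\right) = -2 - 3 u$)
$\left(- 29 H{\left(1 \right)} + O{\left(- \frac{4}{-5} \right)}\right) - 158 = \left(- 29 \cdot 2 \cdot 1 - \left(2 + 3 \left(- \frac{4}{-5}\right)\right)\right) - 158 = \left(\left(-29\right) 2 - \left(2 + 3 \left(\left(-4\right) \left(- \frac{1}{5}\right)\right)\right)\right) - 158 = \left(-58 - \frac{22}{5}\right) - 158 = - \frac{312}{5} - 158 = - \frac{1102}{5}$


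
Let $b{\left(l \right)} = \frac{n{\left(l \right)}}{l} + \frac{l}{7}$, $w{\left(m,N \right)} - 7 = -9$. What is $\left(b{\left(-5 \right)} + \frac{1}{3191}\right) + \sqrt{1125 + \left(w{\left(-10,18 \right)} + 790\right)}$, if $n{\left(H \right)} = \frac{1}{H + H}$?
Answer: $- \frac{775063}{1116850} + \sqrt{1913} \approx 43.044$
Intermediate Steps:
$w{\left(m,N \right)} = -2$ ($w{\left(m,N \right)} = 7 - 9 = -2$)
$n{\left(H \right)} = \frac{1}{2 H}$
$b{\left(l \right)} = \frac{1}{2 l^{2}} + \frac{l}{7}$ ($b{\left(l \right)} = \frac{\frac{1}{2} \frac{1}{l}}{l} + \frac{l}{7} = \frac{1}{2 l^{2}} + l \frac{1}{7} = \frac{1}{2 l^{2}} + \frac{l}{7}$)
$\left(b{\left(-5 \right)} + \frac{1}{3191}\right) + \sqrt{1125 + \left(w{\left(-10,18 \right)} + 790\right)} = \left(\left(\frac{1}{2 \cdot 25} + \frac{1}{7} \left(-5\right)\right) + \frac{1}{3191}\right) + \sqrt{1125 + \left(-2 + 790\right)} = \left(\left(\frac{1}{2} \cdot \frac{1}{25} - \frac{5}{7}\right) + \frac{1}{3191}\right) + \sqrt{1125 + 788} = \left(\left(\frac{1}{50} - \frac{5}{7}\right) + \frac{1}{3191}\right) + \sqrt{1913} = \left(- \frac{243}{350} + \frac{1}{3191}\right) + \sqrt{1913} = - \frac{775063}{1116850} + \sqrt{1913}$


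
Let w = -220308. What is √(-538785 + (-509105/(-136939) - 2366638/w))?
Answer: I*√1013148996604103340981714/1371307146 ≈ 734.01*I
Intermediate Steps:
√(-538785 + (-509105/(-136939) - 2366638/w)) = √(-538785 + (-509105/(-136939) - 2366638/(-220308))) = √(-538785 + (-509105*(-1/136939) - 2366638*(-1/220308))) = √(-538785 + (509105/136939 + 1183319/110154)) = √(-538785 + 19829315701/1371307146) = √(-738819891341909/1371307146) = I*√1013148996604103340981714/1371307146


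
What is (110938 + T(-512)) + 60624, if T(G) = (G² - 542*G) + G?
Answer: 710698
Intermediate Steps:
T(G) = G² - 541*G
(110938 + T(-512)) + 60624 = (110938 - 512*(-541 - 512)) + 60624 = (110938 - 512*(-1053)) + 60624 = (110938 + 539136) + 60624 = 650074 + 60624 = 710698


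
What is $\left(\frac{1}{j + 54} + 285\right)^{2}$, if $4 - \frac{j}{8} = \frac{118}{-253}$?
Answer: $\frac{41865079724329}{515380804} \approx 81231.0$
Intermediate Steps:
$j = \frac{9040}{253}$ ($j = 32 - 8 \frac{118}{-253} = 32 - 8 \cdot 118 \left(- \frac{1}{253}\right) = 32 - - \frac{944}{253} = 32 + \frac{944}{253} = \frac{9040}{253} \approx 35.731$)
$\left(\frac{1}{j + 54} + 285\right)^{2} = \left(\frac{1}{\frac{9040}{253} + 54} + 285\right)^{2} = \left(\frac{1}{\frac{22702}{253}} + 285\right)^{2} = \left(\frac{253}{22702} + 285\right)^{2} = \left(\frac{6470323}{22702}\right)^{2} = \frac{41865079724329}{515380804}$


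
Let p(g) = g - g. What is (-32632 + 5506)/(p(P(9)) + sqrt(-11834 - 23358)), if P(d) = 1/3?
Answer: 13563*I*sqrt(8798)/8798 ≈ 144.6*I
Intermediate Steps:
P(d) = 1/3
p(g) = 0
(-32632 + 5506)/(p(P(9)) + sqrt(-11834 - 23358)) = (-32632 + 5506)/(0 + sqrt(-11834 - 23358)) = -27126/(0 + sqrt(-35192)) = -27126/(0 + 2*I*sqrt(8798)) = -27126*(-I*sqrt(8798)/17596) = -(-13563)*I*sqrt(8798)/8798 = 13563*I*sqrt(8798)/8798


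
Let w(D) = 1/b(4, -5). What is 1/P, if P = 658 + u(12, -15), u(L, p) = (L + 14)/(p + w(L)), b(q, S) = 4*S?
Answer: 301/197538 ≈ 0.0015238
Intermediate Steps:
w(D) = -1/20 (w(D) = 1/(4*(-5)) = 1/(-20) = -1/20)
u(L, p) = (14 + L)/(-1/20 + p) (u(L, p) = (L + 14)/(p - 1/20) = (14 + L)/(-1/20 + p))
P = 197538/301 (P = 658 + 20*(14 + 12)/(-1 + 20*(-15)) = 658 + 20*26/(-1 - 300) = 658 + 20*26/(-301) = 658 + 20*(-1/301)*26 = 658 - 520/301 = 197538/301 ≈ 656.27)
1/P = 1/(197538/301) = 301/197538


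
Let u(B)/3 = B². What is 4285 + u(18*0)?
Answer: 4285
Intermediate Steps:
u(B) = 3*B²
4285 + u(18*0) = 4285 + 3*(18*0)² = 4285 + 3*0² = 4285 + 3*0 = 4285 + 0 = 4285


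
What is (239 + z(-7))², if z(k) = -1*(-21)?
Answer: 67600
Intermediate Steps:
z(k) = 21
(239 + z(-7))² = (239 + 21)² = 260² = 67600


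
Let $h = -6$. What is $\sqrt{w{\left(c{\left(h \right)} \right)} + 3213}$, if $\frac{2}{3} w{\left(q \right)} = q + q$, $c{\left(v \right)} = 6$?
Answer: $3 \sqrt{359} \approx 56.842$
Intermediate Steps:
$w{\left(q \right)} = 3 q$ ($w{\left(q \right)} = \frac{3 \left(q + q\right)}{2} = \frac{3 \cdot 2 q}{2} = 3 q$)
$\sqrt{w{\left(c{\left(h \right)} \right)} + 3213} = \sqrt{3 \cdot 6 + 3213} = \sqrt{18 + 3213} = \sqrt{3231} = 3 \sqrt{359}$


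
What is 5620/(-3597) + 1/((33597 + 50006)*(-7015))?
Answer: -30238438133/19353676485 ≈ -1.5624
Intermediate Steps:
5620/(-3597) + 1/((33597 + 50006)*(-7015)) = 5620*(-1/3597) - 1/7015/83603 = -5620/3597 + (1/83603)*(-1/7015) = -5620/3597 - 1/586475045 = -30238438133/19353676485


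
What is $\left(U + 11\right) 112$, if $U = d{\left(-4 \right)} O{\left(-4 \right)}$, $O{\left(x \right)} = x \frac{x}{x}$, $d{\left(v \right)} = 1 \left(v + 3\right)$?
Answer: $1680$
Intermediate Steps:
$d{\left(v \right)} = 3 + v$ ($d{\left(v \right)} = 1 \left(3 + v\right) = 3 + v$)
$O{\left(x \right)} = x$ ($O{\left(x \right)} = x 1 = x$)
$U = 4$ ($U = \left(3 - 4\right) \left(-4\right) = \left(-1\right) \left(-4\right) = 4$)
$\left(U + 11\right) 112 = \left(4 + 11\right) 112 = 15 \cdot 112 = 1680$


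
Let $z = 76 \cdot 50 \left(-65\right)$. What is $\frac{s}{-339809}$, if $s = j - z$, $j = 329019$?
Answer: $- \frac{576019}{339809} \approx -1.6951$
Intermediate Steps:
$z = -247000$ ($z = 3800 \left(-65\right) = -247000$)
$s = 576019$ ($s = 329019 - -247000 = 329019 + 247000 = 576019$)
$\frac{s}{-339809} = \frac{576019}{-339809} = 576019 \left(- \frac{1}{339809}\right) = - \frac{576019}{339809}$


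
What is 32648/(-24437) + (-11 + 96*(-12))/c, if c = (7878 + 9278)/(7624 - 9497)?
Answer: 7524426225/59891596 ≈ 125.63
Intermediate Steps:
c = -17156/1873 (c = 17156/(-1873) = 17156*(-1/1873) = -17156/1873 ≈ -9.1596)
32648/(-24437) + (-11 + 96*(-12))/c = 32648/(-24437) + (-11 + 96*(-12))/(-17156/1873) = 32648*(-1/24437) + (-11 - 1152)*(-1873/17156) = -4664/3491 - 1163*(-1873/17156) = -4664/3491 + 2178299/17156 = 7524426225/59891596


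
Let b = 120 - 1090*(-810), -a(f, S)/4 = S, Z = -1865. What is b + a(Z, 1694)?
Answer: 876244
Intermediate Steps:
a(f, S) = -4*S
b = 883020 (b = 120 + 882900 = 883020)
b + a(Z, 1694) = 883020 - 4*1694 = 883020 - 6776 = 876244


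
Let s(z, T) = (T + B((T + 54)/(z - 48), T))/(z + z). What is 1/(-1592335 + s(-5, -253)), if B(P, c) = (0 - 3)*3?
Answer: -5/7961544 ≈ -6.2802e-7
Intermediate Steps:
B(P, c) = -9 (B(P, c) = -3*3 = -9)
s(z, T) = (-9 + T)/(2*z) (s(z, T) = (T - 9)/(z + z) = (-9 + T)/((2*z)) = (-9 + T)*(1/(2*z)) = (-9 + T)/(2*z))
1/(-1592335 + s(-5, -253)) = 1/(-1592335 + (1/2)*(-9 - 253)/(-5)) = 1/(-1592335 + (1/2)*(-1/5)*(-262)) = 1/(-1592335 + 131/5) = 1/(-7961544/5) = -5/7961544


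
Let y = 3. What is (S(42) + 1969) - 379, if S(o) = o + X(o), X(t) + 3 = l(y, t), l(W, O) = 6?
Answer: 1635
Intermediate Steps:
X(t) = 3 (X(t) = -3 + 6 = 3)
S(o) = 3 + o (S(o) = o + 3 = 3 + o)
(S(42) + 1969) - 379 = ((3 + 42) + 1969) - 379 = (45 + 1969) - 379 = 2014 - 379 = 1635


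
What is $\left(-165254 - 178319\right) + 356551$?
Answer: $12978$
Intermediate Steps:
$\left(-165254 - 178319\right) + 356551 = -343573 + 356551 = 12978$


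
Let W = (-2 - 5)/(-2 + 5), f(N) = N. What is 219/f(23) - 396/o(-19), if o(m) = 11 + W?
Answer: -10815/299 ≈ -36.171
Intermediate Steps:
W = -7/3 ≈ -2.3333
o(m) = 26/3 (o(m) = 11 - 7/3 = 26/3)
219/f(23) - 396/o(-19) = 219/23 - 396/26/3 = 219*(1/23) - 396*3/26 = 219/23 - 594/13 = -10815/299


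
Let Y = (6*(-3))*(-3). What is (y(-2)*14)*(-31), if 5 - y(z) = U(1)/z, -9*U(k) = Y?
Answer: -868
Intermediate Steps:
Y = 54 (Y = -18*(-3) = 54)
U(k) = -6 (U(k) = -⅑*54 = -6)
y(z) = 5 + 6/z (y(z) = 5 - (-6)/z = 5 + 6/z)
(y(-2)*14)*(-31) = ((5 + 6/(-2))*14)*(-31) = ((5 + 6*(-½))*14)*(-31) = ((5 - 3)*14)*(-31) = (2*14)*(-31) = 28*(-31) = -868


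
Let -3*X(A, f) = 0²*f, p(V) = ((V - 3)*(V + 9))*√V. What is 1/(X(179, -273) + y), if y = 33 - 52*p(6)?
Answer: -11/10950837 - 260*√6/3650279 ≈ -0.00017548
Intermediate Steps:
p(V) = √V*(-3 + V)*(9 + V) (p(V) = ((-3 + V)*(9 + V))*√V = √V*(-3 + V)*(9 + V))
X(A, f) = 0 (X(A, f) = -0²*f/3 = -0*f = -⅓*0 = 0)
y = 33 - 2340*√6 (y = 33 - 52*√6*(-27 + 6² + 6*6) = 33 - 52*√6*(-27 + 36 + 36) = 33 - 52*√6*45 = 33 - 2340*√6 ≈ -5698.8)
1/(X(179, -273) + y) = 1/(0 + (33 - 2340*√6)) = 1/(33 - 2340*√6)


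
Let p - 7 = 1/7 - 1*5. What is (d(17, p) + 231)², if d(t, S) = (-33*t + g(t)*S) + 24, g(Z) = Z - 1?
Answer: 3617604/49 ≈ 73829.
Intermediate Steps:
g(Z) = -1 + Z
p = 15/7 (p = 7 + (1/7 - 1*5) = 7 + (1*(⅐) - 5) = 7 + (⅐ - 5) = 7 - 34/7 = 15/7 ≈ 2.1429)
d(t, S) = 24 - 33*t + S*(-1 + t) (d(t, S) = (-33*t + (-1 + t)*S) + 24 = (-33*t + S*(-1 + t)) + 24 = 24 - 33*t + S*(-1 + t))
(d(17, p) + 231)² = ((24 - 33*17 + 15*(-1 + 17)/7) + 231)² = ((24 - 561 + (15/7)*16) + 231)² = ((24 - 561 + 240/7) + 231)² = (-3519/7 + 231)² = (-1902/7)² = 3617604/49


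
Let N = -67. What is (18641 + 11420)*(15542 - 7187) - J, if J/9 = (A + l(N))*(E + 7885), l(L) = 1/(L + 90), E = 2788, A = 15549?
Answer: -28576000731/23 ≈ -1.2424e+9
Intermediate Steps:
l(L) = 1/(90 + L)
J = 34352672796/23 (J = 9*((15549 + 1/(90 - 67))*(2788 + 7885)) = 9*((15549 + 1/23)*10673) = 9*((357628/23)*10673) = 9*(3816963644/23) = 34352672796/23 ≈ 1.4936e+9)
(18641 + 11420)*(15542 - 7187) - J = (18641 + 11420)*(15542 - 7187) - 1*34352672796/23 = 30061*8355 - 34352672796/23 = 251159655 - 34352672796/23 = -28576000731/23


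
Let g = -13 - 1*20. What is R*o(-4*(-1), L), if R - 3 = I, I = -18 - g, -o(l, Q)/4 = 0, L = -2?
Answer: 0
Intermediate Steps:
o(l, Q) = 0 (o(l, Q) = -4*0 = 0)
g = -33 (g = -13 - 20 = -33)
I = 15 (I = -18 - 1*(-33) = -18 + 33 = 15)
R = 18 (R = 3 + 15 = 18)
R*o(-4*(-1), L) = 18*0 = 0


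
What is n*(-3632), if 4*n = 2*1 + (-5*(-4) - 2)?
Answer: -18160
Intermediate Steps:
n = 5 (n = (2*1 + (-5*(-4) - 2))/4 = (2 + (20 - 2))/4 = (2 + 18)/4 = (1/4)*20 = 5)
n*(-3632) = 5*(-3632) = -18160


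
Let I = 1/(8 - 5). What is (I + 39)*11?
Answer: 1298/3 ≈ 432.67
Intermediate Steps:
I = ⅓ (I = 1/3 = ⅓ ≈ 0.33333)
(I + 39)*11 = (⅓ + 39)*11 = (118/3)*11 = 1298/3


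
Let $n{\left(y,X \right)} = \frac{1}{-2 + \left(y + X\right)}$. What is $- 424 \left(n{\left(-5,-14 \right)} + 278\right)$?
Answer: $- \frac{2474888}{21} \approx -1.1785 \cdot 10^{5}$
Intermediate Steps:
$n{\left(y,X \right)} = \frac{1}{-2 + X + y}$ ($n{\left(y,X \right)} = \frac{1}{-2 + \left(X + y\right)} = \frac{1}{-2 + X + y}$)
$- 424 \left(n{\left(-5,-14 \right)} + 278\right) = - 424 \left(\frac{1}{-2 - 14 - 5} + 278\right) = - 424 \left(\frac{1}{-21} + 278\right) = - 424 \left(- \frac{1}{21} + 278\right) = \left(-424\right) \frac{5837}{21} = - \frac{2474888}{21}$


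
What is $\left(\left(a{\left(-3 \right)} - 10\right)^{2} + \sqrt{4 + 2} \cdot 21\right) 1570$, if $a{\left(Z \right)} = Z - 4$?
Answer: $453730 + 32970 \sqrt{6} \approx 5.3449 \cdot 10^{5}$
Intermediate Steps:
$a{\left(Z \right)} = -4 + Z$ ($a{\left(Z \right)} = Z - 4 = -4 + Z$)
$\left(\left(a{\left(-3 \right)} - 10\right)^{2} + \sqrt{4 + 2} \cdot 21\right) 1570 = \left(\left(\left(-4 - 3\right) - 10\right)^{2} + \sqrt{4 + 2} \cdot 21\right) 1570 = \left(\left(-7 - 10\right)^{2} + \sqrt{6} \cdot 21\right) 1570 = \left(\left(-17\right)^{2} + 21 \sqrt{6}\right) 1570 = \left(289 + 21 \sqrt{6}\right) 1570 = 453730 + 32970 \sqrt{6}$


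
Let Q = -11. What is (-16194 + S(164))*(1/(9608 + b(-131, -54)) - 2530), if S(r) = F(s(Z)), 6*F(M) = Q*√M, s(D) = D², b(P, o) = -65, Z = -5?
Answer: 2347235022791/57258 ≈ 4.0994e+7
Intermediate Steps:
F(M) = -11*√M/6 (F(M) = (-11*√M)/6 = -11*√M/6)
S(r) = -55/6 (S(r) = -11*√((-5)²)/6 = -11*√25/6 = -11/6*5 = -55/6)
(-16194 + S(164))*(1/(9608 + b(-131, -54)) - 2530) = (-16194 - 55/6)*(1/(9608 - 65) - 2530) = -97219*(1/9543 - 2530)/6 = -97219/6*(-24143789/9543) = 2347235022791/57258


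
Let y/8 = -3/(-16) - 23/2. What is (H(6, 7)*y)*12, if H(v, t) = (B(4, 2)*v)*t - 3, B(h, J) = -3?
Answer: 140094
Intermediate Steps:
y = -181/2 (y = 8*(-3/(-16) - 23/2) = 8*(-3*(-1/16) - 23*½) = 8*(3/16 - 23/2) = 8*(-181/16) = -181/2 ≈ -90.500)
H(v, t) = -3 - 3*t*v (H(v, t) = (-3*v)*t - 3 = -3*t*v - 3 = -3 - 3*t*v)
(H(6, 7)*y)*12 = ((-3 - 3*7*6)*(-181/2))*12 = ((-3 - 126)*(-181/2))*12 = -129*(-181/2)*12 = (23349/2)*12 = 140094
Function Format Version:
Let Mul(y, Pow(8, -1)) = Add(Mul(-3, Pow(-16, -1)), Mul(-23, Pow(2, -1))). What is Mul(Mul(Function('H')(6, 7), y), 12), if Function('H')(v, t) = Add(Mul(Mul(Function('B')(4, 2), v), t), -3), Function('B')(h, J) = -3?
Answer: 140094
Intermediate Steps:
y = Rational(-181, 2) (y = Mul(8, Add(Mul(-3, Pow(-16, -1)), Mul(-23, Pow(2, -1)))) = Mul(8, Add(Mul(-3, Rational(-1, 16)), Mul(-23, Rational(1, 2)))) = Mul(8, Add(Rational(3, 16), Rational(-23, 2))) = Mul(8, Rational(-181, 16)) = Rational(-181, 2) ≈ -90.500)
Function('H')(v, t) = Add(-3, Mul(-3, t, v)) (Function('H')(v, t) = Add(Mul(Mul(-3, v), t), -3) = Add(Mul(-3, t, v), -3) = Add(-3, Mul(-3, t, v)))
Mul(Mul(Function('H')(6, 7), y), 12) = Mul(Mul(Add(-3, Mul(-3, 7, 6)), Rational(-181, 2)), 12) = Mul(Mul(Add(-3, -126), Rational(-181, 2)), 12) = Mul(Mul(-129, Rational(-181, 2)), 12) = Mul(Rational(23349, 2), 12) = 140094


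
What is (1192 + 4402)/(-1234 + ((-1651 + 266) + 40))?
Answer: -5594/2579 ≈ -2.1691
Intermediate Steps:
(1192 + 4402)/(-1234 + ((-1651 + 266) + 40)) = 5594/(-1234 + (-1385 + 40)) = 5594/(-1234 - 1345) = 5594/(-2579) = 5594*(-1/2579) = -5594/2579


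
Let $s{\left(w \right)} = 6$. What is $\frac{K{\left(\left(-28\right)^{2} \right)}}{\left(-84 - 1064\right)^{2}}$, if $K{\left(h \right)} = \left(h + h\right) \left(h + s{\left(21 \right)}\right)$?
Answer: $\frac{1580}{1681} \approx 0.93992$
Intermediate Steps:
$K{\left(h \right)} = 2 h \left(6 + h\right)$ ($K{\left(h \right)} = \left(h + h\right) \left(h + 6\right) = 2 h \left(6 + h\right)$)
$\frac{K{\left(\left(-28\right)^{2} \right)}}{\left(-84 - 1064\right)^{2}} = \frac{2 \left(-28\right)^{2} \left(6 + \left(-28\right)^{2}\right)}{\left(-84 - 1064\right)^{2}} = \frac{2 \cdot 784 \left(6 + 784\right)}{\left(-1148\right)^{2}} = \frac{2 \cdot 784 \cdot 790}{1317904} = 1238720 \cdot \frac{1}{1317904} = \frac{1580}{1681}$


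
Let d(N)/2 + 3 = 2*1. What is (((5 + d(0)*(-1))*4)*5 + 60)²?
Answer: 40000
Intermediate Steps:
d(N) = -2 (d(N) = -6 + 2*(2*1) = -6 + 2*2 = -6 + 4 = -2)
(((5 + d(0)*(-1))*4)*5 + 60)² = (((5 - 2*(-1))*4)*5 + 60)² = (((5 + 2)*4)*5 + 60)² = ((7*4)*5 + 60)² = (28*5 + 60)² = (140 + 60)² = 200² = 40000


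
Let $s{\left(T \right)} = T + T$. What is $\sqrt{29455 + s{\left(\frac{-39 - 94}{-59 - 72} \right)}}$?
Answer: $\frac{\sqrt{505512101}}{131} \approx 171.63$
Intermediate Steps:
$s{\left(T \right)} = 2 T$
$\sqrt{29455 + s{\left(\frac{-39 - 94}{-59 - 72} \right)}} = \sqrt{29455 + 2 \frac{-39 - 94}{-59 - 72}} = \sqrt{29455 + 2 \frac{-39 - 94}{-131}} = \sqrt{29455 + 2 \left(-39 - 94\right) \left(- \frac{1}{131}\right)} = \sqrt{29455 + 2 \left(\left(-133\right) \left(- \frac{1}{131}\right)\right)} = \sqrt{29455 + 2 \cdot \frac{133}{131}} = \sqrt{29455 + \frac{266}{131}} = \sqrt{\frac{3858871}{131}} = \frac{\sqrt{505512101}}{131}$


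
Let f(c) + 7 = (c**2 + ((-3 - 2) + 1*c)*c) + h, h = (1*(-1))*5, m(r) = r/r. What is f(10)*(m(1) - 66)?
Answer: -8970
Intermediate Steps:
m(r) = 1
h = -5 (h = -1*5 = -5)
f(c) = -12 + c**2 + c*(-5 + c) (f(c) = -7 + ((c**2 + ((-3 - 2) + 1*c)*c) - 5) = -7 + ((c**2 + (-5 + c)*c) - 5) = -7 + ((c**2 + c*(-5 + c)) - 5) = -7 + (-5 + c**2 + c*(-5 + c)) = -12 + c**2 + c*(-5 + c))
f(10)*(m(1) - 66) = (-12 - 5*10 + 2*10**2)*(1 - 66) = (-12 - 50 + 2*100)*(-65) = (-12 - 50 + 200)*(-65) = 138*(-65) = -8970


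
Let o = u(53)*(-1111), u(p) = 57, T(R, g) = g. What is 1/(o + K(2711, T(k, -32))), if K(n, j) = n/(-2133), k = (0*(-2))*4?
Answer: -2133/135079202 ≈ -1.5791e-5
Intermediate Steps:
k = 0 (k = 0*4 = 0)
K(n, j) = -n/2133 (K(n, j) = n*(-1/2133) = -n/2133)
o = -63327 (o = 57*(-1111) = -63327)
1/(o + K(2711, T(k, -32))) = 1/(-63327 - 1/2133*2711) = 1/(-63327 - 2711/2133) = 1/(-135079202/2133) = -2133/135079202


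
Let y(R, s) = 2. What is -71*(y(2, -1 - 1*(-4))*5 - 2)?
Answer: -568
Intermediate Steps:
-71*(y(2, -1 - 1*(-4))*5 - 2) = -71*(2*5 - 2) = -71*(10 - 2) = -71*8 = -568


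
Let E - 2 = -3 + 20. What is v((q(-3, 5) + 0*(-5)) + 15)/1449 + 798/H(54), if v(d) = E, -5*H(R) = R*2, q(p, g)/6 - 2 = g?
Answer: -107027/2898 ≈ -36.931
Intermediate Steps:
q(p, g) = 12 + 6*g
H(R) = -2*R/5 (H(R) = -R*2/5 = -2*R/5)
E = 19 (E = 2 + (-3 + 20) = 2 + 17 = 19)
v(d) = 19
v((q(-3, 5) + 0*(-5)) + 15)/1449 + 798/H(54) = 19/1449 + 798/((-⅖*54)) = 19*(1/1449) + 798/(-108/5) = 19/1449 + 798*(-5/108) = 19/1449 - 665/18 = -107027/2898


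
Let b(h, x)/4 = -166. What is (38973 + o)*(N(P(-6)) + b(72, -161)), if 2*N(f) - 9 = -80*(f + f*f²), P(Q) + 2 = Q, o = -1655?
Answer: 751603179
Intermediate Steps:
b(h, x) = -664 (b(h, x) = 4*(-166) = -664)
P(Q) = -2 + Q
N(f) = 9/2 - 40*f - 40*f³ (N(f) = 9/2 + (-80*(f + f*f²))/2 = 9/2 + (-80*(f + f³))/2 = 9/2 + (-80*f - 80*f³)/2 = 9/2 + (-40*f - 40*f³) = 9/2 - 40*f - 40*f³)
(38973 + o)*(N(P(-6)) + b(72, -161)) = (38973 - 1655)*((9/2 - 40*(-2 - 6) - 40*(-2 - 6)³) - 664) = 37318*((9/2 - 40*(-8) - 40*(-8)³) - 664) = 37318*((9/2 + 320 - 40*(-512)) - 664) = 37318*((9/2 + 320 + 20480) - 664) = 37318*(41609/2 - 664) = 37318*(40281/2) = 751603179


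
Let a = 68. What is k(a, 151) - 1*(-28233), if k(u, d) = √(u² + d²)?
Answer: 28233 + 5*√1097 ≈ 28399.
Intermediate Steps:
k(u, d) = √(d² + u²)
k(a, 151) - 1*(-28233) = √(151² + 68²) - 1*(-28233) = √(22801 + 4624) + 28233 = √27425 + 28233 = 5*√1097 + 28233 = 28233 + 5*√1097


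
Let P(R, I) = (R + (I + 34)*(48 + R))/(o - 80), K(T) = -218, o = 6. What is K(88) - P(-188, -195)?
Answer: 3110/37 ≈ 84.054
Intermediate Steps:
P(R, I) = -R/74 - (34 + I)*(48 + R)/74 (P(R, I) = (R + (I + 34)*(48 + R))/(6 - 80) = (R + (34 + I)*(48 + R))/(-74) = (R + (34 + I)*(48 + R))*(-1/74) = -R/74 - (34 + I)*(48 + R)/74)
K(88) - P(-188, -195) = -218 - (-816/37 - 35/74*(-188) - 24/37*(-195) - 1/74*(-195)*(-188)) = -218 - (-816/37 + 3290/37 + 4680/37 - 18330/37) = -218 - 1*(-11176/37) = -218 + 11176/37 = 3110/37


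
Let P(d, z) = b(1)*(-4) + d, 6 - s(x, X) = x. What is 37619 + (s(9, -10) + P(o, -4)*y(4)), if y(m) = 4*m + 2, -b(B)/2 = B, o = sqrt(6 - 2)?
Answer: 37796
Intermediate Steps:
o = 2 (o = sqrt(4) = 2)
b(B) = -2*B
s(x, X) = 6 - x
P(d, z) = 8 + d (P(d, z) = -2*1*(-4) + d = -2*(-4) + d = 8 + d)
y(m) = 2 + 4*m
37619 + (s(9, -10) + P(o, -4)*y(4)) = 37619 + ((6 - 1*9) + (8 + 2)*(2 + 4*4)) = 37619 + ((6 - 9) + 10*(2 + 16)) = 37619 + (-3 + 10*18) = 37619 + (-3 + 180) = 37619 + 177 = 37796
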